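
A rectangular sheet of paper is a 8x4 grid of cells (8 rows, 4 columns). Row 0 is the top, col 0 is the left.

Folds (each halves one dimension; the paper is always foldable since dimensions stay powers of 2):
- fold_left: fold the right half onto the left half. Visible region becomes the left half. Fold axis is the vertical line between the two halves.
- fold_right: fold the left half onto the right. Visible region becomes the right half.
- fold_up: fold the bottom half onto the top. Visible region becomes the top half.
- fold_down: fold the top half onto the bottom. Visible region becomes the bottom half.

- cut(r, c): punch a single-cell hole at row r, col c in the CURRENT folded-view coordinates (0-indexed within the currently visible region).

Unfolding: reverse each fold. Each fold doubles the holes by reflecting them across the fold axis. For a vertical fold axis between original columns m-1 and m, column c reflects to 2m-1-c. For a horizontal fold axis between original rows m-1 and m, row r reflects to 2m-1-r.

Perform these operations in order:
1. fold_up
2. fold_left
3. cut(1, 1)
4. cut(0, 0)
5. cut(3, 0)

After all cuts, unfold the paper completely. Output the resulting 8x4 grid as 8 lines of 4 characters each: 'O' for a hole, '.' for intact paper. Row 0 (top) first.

Answer: O..O
.OO.
....
O..O
O..O
....
.OO.
O..O

Derivation:
Op 1 fold_up: fold axis h@4; visible region now rows[0,4) x cols[0,4) = 4x4
Op 2 fold_left: fold axis v@2; visible region now rows[0,4) x cols[0,2) = 4x2
Op 3 cut(1, 1): punch at orig (1,1); cuts so far [(1, 1)]; region rows[0,4) x cols[0,2) = 4x2
Op 4 cut(0, 0): punch at orig (0,0); cuts so far [(0, 0), (1, 1)]; region rows[0,4) x cols[0,2) = 4x2
Op 5 cut(3, 0): punch at orig (3,0); cuts so far [(0, 0), (1, 1), (3, 0)]; region rows[0,4) x cols[0,2) = 4x2
Unfold 1 (reflect across v@2): 6 holes -> [(0, 0), (0, 3), (1, 1), (1, 2), (3, 0), (3, 3)]
Unfold 2 (reflect across h@4): 12 holes -> [(0, 0), (0, 3), (1, 1), (1, 2), (3, 0), (3, 3), (4, 0), (4, 3), (6, 1), (6, 2), (7, 0), (7, 3)]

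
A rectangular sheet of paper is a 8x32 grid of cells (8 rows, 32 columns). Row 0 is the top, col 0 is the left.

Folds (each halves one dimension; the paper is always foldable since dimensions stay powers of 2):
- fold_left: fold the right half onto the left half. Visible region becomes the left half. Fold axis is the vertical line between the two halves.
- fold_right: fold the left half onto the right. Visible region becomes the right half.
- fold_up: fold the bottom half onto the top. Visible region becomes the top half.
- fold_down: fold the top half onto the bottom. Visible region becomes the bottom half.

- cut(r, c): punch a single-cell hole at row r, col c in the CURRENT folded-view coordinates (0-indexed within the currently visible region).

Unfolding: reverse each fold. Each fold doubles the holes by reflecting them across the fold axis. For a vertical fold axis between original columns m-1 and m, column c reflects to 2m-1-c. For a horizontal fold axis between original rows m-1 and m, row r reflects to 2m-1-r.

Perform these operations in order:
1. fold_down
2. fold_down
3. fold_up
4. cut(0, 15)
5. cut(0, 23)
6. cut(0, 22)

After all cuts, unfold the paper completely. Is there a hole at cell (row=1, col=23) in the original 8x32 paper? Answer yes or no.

Op 1 fold_down: fold axis h@4; visible region now rows[4,8) x cols[0,32) = 4x32
Op 2 fold_down: fold axis h@6; visible region now rows[6,8) x cols[0,32) = 2x32
Op 3 fold_up: fold axis h@7; visible region now rows[6,7) x cols[0,32) = 1x32
Op 4 cut(0, 15): punch at orig (6,15); cuts so far [(6, 15)]; region rows[6,7) x cols[0,32) = 1x32
Op 5 cut(0, 23): punch at orig (6,23); cuts so far [(6, 15), (6, 23)]; region rows[6,7) x cols[0,32) = 1x32
Op 6 cut(0, 22): punch at orig (6,22); cuts so far [(6, 15), (6, 22), (6, 23)]; region rows[6,7) x cols[0,32) = 1x32
Unfold 1 (reflect across h@7): 6 holes -> [(6, 15), (6, 22), (6, 23), (7, 15), (7, 22), (7, 23)]
Unfold 2 (reflect across h@6): 12 holes -> [(4, 15), (4, 22), (4, 23), (5, 15), (5, 22), (5, 23), (6, 15), (6, 22), (6, 23), (7, 15), (7, 22), (7, 23)]
Unfold 3 (reflect across h@4): 24 holes -> [(0, 15), (0, 22), (0, 23), (1, 15), (1, 22), (1, 23), (2, 15), (2, 22), (2, 23), (3, 15), (3, 22), (3, 23), (4, 15), (4, 22), (4, 23), (5, 15), (5, 22), (5, 23), (6, 15), (6, 22), (6, 23), (7, 15), (7, 22), (7, 23)]
Holes: [(0, 15), (0, 22), (0, 23), (1, 15), (1, 22), (1, 23), (2, 15), (2, 22), (2, 23), (3, 15), (3, 22), (3, 23), (4, 15), (4, 22), (4, 23), (5, 15), (5, 22), (5, 23), (6, 15), (6, 22), (6, 23), (7, 15), (7, 22), (7, 23)]

Answer: yes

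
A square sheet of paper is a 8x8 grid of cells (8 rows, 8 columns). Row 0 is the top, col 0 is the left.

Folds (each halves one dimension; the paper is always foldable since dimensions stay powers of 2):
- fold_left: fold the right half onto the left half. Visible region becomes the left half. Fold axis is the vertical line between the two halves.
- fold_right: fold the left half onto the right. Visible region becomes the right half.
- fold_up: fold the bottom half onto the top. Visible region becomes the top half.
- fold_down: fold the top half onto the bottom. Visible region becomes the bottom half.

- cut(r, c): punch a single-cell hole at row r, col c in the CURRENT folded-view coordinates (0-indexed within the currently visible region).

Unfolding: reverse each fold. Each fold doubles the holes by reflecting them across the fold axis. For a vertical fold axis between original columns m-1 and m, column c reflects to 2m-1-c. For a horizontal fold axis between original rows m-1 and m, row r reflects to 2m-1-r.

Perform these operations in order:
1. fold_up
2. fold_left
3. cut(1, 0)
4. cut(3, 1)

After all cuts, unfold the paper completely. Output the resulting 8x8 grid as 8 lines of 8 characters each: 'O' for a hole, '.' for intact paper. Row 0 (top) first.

Op 1 fold_up: fold axis h@4; visible region now rows[0,4) x cols[0,8) = 4x8
Op 2 fold_left: fold axis v@4; visible region now rows[0,4) x cols[0,4) = 4x4
Op 3 cut(1, 0): punch at orig (1,0); cuts so far [(1, 0)]; region rows[0,4) x cols[0,4) = 4x4
Op 4 cut(3, 1): punch at orig (3,1); cuts so far [(1, 0), (3, 1)]; region rows[0,4) x cols[0,4) = 4x4
Unfold 1 (reflect across v@4): 4 holes -> [(1, 0), (1, 7), (3, 1), (3, 6)]
Unfold 2 (reflect across h@4): 8 holes -> [(1, 0), (1, 7), (3, 1), (3, 6), (4, 1), (4, 6), (6, 0), (6, 7)]

Answer: ........
O......O
........
.O....O.
.O....O.
........
O......O
........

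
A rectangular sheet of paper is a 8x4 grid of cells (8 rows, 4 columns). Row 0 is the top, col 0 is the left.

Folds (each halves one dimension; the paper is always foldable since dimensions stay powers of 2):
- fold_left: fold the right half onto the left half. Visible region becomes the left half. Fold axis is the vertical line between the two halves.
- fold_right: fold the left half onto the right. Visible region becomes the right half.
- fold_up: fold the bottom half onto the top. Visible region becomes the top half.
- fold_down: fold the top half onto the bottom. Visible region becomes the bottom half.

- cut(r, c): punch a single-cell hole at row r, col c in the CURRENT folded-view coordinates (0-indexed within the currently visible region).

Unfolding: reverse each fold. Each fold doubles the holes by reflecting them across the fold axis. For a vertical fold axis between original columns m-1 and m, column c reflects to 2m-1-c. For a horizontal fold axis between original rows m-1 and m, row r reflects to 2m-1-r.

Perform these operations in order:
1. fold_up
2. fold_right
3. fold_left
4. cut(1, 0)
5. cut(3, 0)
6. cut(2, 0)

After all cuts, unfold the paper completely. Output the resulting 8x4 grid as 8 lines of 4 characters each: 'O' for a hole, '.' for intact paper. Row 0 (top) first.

Op 1 fold_up: fold axis h@4; visible region now rows[0,4) x cols[0,4) = 4x4
Op 2 fold_right: fold axis v@2; visible region now rows[0,4) x cols[2,4) = 4x2
Op 3 fold_left: fold axis v@3; visible region now rows[0,4) x cols[2,3) = 4x1
Op 4 cut(1, 0): punch at orig (1,2); cuts so far [(1, 2)]; region rows[0,4) x cols[2,3) = 4x1
Op 5 cut(3, 0): punch at orig (3,2); cuts so far [(1, 2), (3, 2)]; region rows[0,4) x cols[2,3) = 4x1
Op 6 cut(2, 0): punch at orig (2,2); cuts so far [(1, 2), (2, 2), (3, 2)]; region rows[0,4) x cols[2,3) = 4x1
Unfold 1 (reflect across v@3): 6 holes -> [(1, 2), (1, 3), (2, 2), (2, 3), (3, 2), (3, 3)]
Unfold 2 (reflect across v@2): 12 holes -> [(1, 0), (1, 1), (1, 2), (1, 3), (2, 0), (2, 1), (2, 2), (2, 3), (3, 0), (3, 1), (3, 2), (3, 3)]
Unfold 3 (reflect across h@4): 24 holes -> [(1, 0), (1, 1), (1, 2), (1, 3), (2, 0), (2, 1), (2, 2), (2, 3), (3, 0), (3, 1), (3, 2), (3, 3), (4, 0), (4, 1), (4, 2), (4, 3), (5, 0), (5, 1), (5, 2), (5, 3), (6, 0), (6, 1), (6, 2), (6, 3)]

Answer: ....
OOOO
OOOO
OOOO
OOOO
OOOO
OOOO
....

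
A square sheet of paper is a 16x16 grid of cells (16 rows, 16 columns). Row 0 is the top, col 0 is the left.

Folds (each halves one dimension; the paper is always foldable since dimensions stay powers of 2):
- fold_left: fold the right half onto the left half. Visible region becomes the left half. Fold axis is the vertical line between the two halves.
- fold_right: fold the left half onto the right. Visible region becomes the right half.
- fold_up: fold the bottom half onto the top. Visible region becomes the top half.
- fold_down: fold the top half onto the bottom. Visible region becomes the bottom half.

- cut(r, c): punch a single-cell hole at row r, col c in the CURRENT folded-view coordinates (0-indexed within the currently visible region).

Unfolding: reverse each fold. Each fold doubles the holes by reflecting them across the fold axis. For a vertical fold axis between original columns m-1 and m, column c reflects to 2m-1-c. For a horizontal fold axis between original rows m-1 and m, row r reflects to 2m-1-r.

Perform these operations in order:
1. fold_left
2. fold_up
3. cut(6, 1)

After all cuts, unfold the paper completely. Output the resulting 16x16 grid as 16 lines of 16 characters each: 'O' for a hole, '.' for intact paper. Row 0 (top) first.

Op 1 fold_left: fold axis v@8; visible region now rows[0,16) x cols[0,8) = 16x8
Op 2 fold_up: fold axis h@8; visible region now rows[0,8) x cols[0,8) = 8x8
Op 3 cut(6, 1): punch at orig (6,1); cuts so far [(6, 1)]; region rows[0,8) x cols[0,8) = 8x8
Unfold 1 (reflect across h@8): 2 holes -> [(6, 1), (9, 1)]
Unfold 2 (reflect across v@8): 4 holes -> [(6, 1), (6, 14), (9, 1), (9, 14)]

Answer: ................
................
................
................
................
................
.O............O.
................
................
.O............O.
................
................
................
................
................
................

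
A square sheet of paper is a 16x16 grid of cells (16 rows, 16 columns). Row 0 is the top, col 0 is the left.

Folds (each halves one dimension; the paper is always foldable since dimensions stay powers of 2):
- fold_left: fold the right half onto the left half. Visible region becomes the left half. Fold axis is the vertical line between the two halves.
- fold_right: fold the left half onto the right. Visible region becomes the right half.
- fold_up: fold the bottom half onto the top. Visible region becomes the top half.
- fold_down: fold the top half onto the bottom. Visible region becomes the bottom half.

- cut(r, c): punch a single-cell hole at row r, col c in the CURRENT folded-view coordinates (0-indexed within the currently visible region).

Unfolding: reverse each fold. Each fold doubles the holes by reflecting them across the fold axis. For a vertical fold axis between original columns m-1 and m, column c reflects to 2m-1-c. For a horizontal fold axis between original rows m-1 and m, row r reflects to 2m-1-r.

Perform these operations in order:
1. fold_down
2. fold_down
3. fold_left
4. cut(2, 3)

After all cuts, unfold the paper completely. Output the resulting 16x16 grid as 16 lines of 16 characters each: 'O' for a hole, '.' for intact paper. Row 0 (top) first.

Op 1 fold_down: fold axis h@8; visible region now rows[8,16) x cols[0,16) = 8x16
Op 2 fold_down: fold axis h@12; visible region now rows[12,16) x cols[0,16) = 4x16
Op 3 fold_left: fold axis v@8; visible region now rows[12,16) x cols[0,8) = 4x8
Op 4 cut(2, 3): punch at orig (14,3); cuts so far [(14, 3)]; region rows[12,16) x cols[0,8) = 4x8
Unfold 1 (reflect across v@8): 2 holes -> [(14, 3), (14, 12)]
Unfold 2 (reflect across h@12): 4 holes -> [(9, 3), (9, 12), (14, 3), (14, 12)]
Unfold 3 (reflect across h@8): 8 holes -> [(1, 3), (1, 12), (6, 3), (6, 12), (9, 3), (9, 12), (14, 3), (14, 12)]

Answer: ................
...O........O...
................
................
................
................
...O........O...
................
................
...O........O...
................
................
................
................
...O........O...
................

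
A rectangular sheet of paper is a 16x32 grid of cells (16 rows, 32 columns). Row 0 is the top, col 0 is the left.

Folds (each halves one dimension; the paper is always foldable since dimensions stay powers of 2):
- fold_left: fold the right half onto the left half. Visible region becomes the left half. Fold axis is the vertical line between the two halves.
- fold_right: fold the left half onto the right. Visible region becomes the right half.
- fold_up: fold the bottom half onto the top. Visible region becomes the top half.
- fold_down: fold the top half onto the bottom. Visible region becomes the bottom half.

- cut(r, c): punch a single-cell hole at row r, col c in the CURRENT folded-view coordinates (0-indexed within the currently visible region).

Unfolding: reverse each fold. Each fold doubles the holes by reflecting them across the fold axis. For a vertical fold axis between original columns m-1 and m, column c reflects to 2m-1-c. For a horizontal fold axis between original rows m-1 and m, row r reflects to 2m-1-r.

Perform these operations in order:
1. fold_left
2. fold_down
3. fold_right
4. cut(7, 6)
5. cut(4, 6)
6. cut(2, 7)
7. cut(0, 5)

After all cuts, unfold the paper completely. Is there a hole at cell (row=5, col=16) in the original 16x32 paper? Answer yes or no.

Answer: yes

Derivation:
Op 1 fold_left: fold axis v@16; visible region now rows[0,16) x cols[0,16) = 16x16
Op 2 fold_down: fold axis h@8; visible region now rows[8,16) x cols[0,16) = 8x16
Op 3 fold_right: fold axis v@8; visible region now rows[8,16) x cols[8,16) = 8x8
Op 4 cut(7, 6): punch at orig (15,14); cuts so far [(15, 14)]; region rows[8,16) x cols[8,16) = 8x8
Op 5 cut(4, 6): punch at orig (12,14); cuts so far [(12, 14), (15, 14)]; region rows[8,16) x cols[8,16) = 8x8
Op 6 cut(2, 7): punch at orig (10,15); cuts so far [(10, 15), (12, 14), (15, 14)]; region rows[8,16) x cols[8,16) = 8x8
Op 7 cut(0, 5): punch at orig (8,13); cuts so far [(8, 13), (10, 15), (12, 14), (15, 14)]; region rows[8,16) x cols[8,16) = 8x8
Unfold 1 (reflect across v@8): 8 holes -> [(8, 2), (8, 13), (10, 0), (10, 15), (12, 1), (12, 14), (15, 1), (15, 14)]
Unfold 2 (reflect across h@8): 16 holes -> [(0, 1), (0, 14), (3, 1), (3, 14), (5, 0), (5, 15), (7, 2), (7, 13), (8, 2), (8, 13), (10, 0), (10, 15), (12, 1), (12, 14), (15, 1), (15, 14)]
Unfold 3 (reflect across v@16): 32 holes -> [(0, 1), (0, 14), (0, 17), (0, 30), (3, 1), (3, 14), (3, 17), (3, 30), (5, 0), (5, 15), (5, 16), (5, 31), (7, 2), (7, 13), (7, 18), (7, 29), (8, 2), (8, 13), (8, 18), (8, 29), (10, 0), (10, 15), (10, 16), (10, 31), (12, 1), (12, 14), (12, 17), (12, 30), (15, 1), (15, 14), (15, 17), (15, 30)]
Holes: [(0, 1), (0, 14), (0, 17), (0, 30), (3, 1), (3, 14), (3, 17), (3, 30), (5, 0), (5, 15), (5, 16), (5, 31), (7, 2), (7, 13), (7, 18), (7, 29), (8, 2), (8, 13), (8, 18), (8, 29), (10, 0), (10, 15), (10, 16), (10, 31), (12, 1), (12, 14), (12, 17), (12, 30), (15, 1), (15, 14), (15, 17), (15, 30)]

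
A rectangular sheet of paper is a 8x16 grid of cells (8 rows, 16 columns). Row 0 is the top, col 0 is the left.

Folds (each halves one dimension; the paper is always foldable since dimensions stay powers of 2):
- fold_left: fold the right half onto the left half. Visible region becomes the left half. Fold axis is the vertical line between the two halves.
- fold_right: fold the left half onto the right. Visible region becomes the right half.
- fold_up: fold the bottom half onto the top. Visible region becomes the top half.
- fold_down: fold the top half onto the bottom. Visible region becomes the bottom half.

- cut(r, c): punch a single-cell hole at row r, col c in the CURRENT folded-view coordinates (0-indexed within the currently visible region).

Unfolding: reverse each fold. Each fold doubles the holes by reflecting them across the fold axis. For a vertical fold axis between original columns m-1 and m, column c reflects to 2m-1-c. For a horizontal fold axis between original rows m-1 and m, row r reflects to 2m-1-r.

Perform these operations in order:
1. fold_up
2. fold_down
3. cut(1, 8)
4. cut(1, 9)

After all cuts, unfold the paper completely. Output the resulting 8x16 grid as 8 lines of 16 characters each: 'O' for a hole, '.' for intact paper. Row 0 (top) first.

Answer: ........OO......
................
................
........OO......
........OO......
................
................
........OO......

Derivation:
Op 1 fold_up: fold axis h@4; visible region now rows[0,4) x cols[0,16) = 4x16
Op 2 fold_down: fold axis h@2; visible region now rows[2,4) x cols[0,16) = 2x16
Op 3 cut(1, 8): punch at orig (3,8); cuts so far [(3, 8)]; region rows[2,4) x cols[0,16) = 2x16
Op 4 cut(1, 9): punch at orig (3,9); cuts so far [(3, 8), (3, 9)]; region rows[2,4) x cols[0,16) = 2x16
Unfold 1 (reflect across h@2): 4 holes -> [(0, 8), (0, 9), (3, 8), (3, 9)]
Unfold 2 (reflect across h@4): 8 holes -> [(0, 8), (0, 9), (3, 8), (3, 9), (4, 8), (4, 9), (7, 8), (7, 9)]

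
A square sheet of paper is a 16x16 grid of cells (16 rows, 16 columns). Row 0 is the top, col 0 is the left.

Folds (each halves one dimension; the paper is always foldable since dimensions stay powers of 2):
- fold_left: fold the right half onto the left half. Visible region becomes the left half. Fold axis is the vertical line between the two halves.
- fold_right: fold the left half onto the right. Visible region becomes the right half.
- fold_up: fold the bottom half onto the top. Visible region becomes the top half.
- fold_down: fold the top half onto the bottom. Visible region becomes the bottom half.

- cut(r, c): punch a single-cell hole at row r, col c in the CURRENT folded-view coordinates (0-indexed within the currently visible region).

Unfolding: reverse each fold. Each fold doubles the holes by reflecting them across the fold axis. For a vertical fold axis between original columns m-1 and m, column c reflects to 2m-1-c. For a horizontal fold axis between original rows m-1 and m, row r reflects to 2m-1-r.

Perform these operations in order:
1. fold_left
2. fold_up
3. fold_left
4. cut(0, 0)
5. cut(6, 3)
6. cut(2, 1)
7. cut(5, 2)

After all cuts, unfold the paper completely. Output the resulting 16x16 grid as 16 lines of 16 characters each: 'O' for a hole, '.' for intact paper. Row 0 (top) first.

Op 1 fold_left: fold axis v@8; visible region now rows[0,16) x cols[0,8) = 16x8
Op 2 fold_up: fold axis h@8; visible region now rows[0,8) x cols[0,8) = 8x8
Op 3 fold_left: fold axis v@4; visible region now rows[0,8) x cols[0,4) = 8x4
Op 4 cut(0, 0): punch at orig (0,0); cuts so far [(0, 0)]; region rows[0,8) x cols[0,4) = 8x4
Op 5 cut(6, 3): punch at orig (6,3); cuts so far [(0, 0), (6, 3)]; region rows[0,8) x cols[0,4) = 8x4
Op 6 cut(2, 1): punch at orig (2,1); cuts so far [(0, 0), (2, 1), (6, 3)]; region rows[0,8) x cols[0,4) = 8x4
Op 7 cut(5, 2): punch at orig (5,2); cuts so far [(0, 0), (2, 1), (5, 2), (6, 3)]; region rows[0,8) x cols[0,4) = 8x4
Unfold 1 (reflect across v@4): 8 holes -> [(0, 0), (0, 7), (2, 1), (2, 6), (5, 2), (5, 5), (6, 3), (6, 4)]
Unfold 2 (reflect across h@8): 16 holes -> [(0, 0), (0, 7), (2, 1), (2, 6), (5, 2), (5, 5), (6, 3), (6, 4), (9, 3), (9, 4), (10, 2), (10, 5), (13, 1), (13, 6), (15, 0), (15, 7)]
Unfold 3 (reflect across v@8): 32 holes -> [(0, 0), (0, 7), (0, 8), (0, 15), (2, 1), (2, 6), (2, 9), (2, 14), (5, 2), (5, 5), (5, 10), (5, 13), (6, 3), (6, 4), (6, 11), (6, 12), (9, 3), (9, 4), (9, 11), (9, 12), (10, 2), (10, 5), (10, 10), (10, 13), (13, 1), (13, 6), (13, 9), (13, 14), (15, 0), (15, 7), (15, 8), (15, 15)]

Answer: O......OO......O
................
.O....O..O....O.
................
................
..O..O....O..O..
...OO......OO...
................
................
...OO......OO...
..O..O....O..O..
................
................
.O....O..O....O.
................
O......OO......O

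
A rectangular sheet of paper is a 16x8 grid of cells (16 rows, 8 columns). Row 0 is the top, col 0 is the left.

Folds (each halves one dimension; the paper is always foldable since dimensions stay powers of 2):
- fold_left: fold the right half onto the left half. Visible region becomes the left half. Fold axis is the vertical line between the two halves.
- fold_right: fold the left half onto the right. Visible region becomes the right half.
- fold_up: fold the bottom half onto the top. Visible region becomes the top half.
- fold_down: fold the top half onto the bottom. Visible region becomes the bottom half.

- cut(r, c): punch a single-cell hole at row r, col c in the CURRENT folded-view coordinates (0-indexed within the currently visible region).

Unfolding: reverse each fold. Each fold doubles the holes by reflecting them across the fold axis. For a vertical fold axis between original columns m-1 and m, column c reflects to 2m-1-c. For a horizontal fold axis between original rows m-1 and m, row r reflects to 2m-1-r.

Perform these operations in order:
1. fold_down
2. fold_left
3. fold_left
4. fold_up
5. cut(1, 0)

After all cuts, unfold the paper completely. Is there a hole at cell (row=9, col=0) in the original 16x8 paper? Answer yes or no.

Answer: yes

Derivation:
Op 1 fold_down: fold axis h@8; visible region now rows[8,16) x cols[0,8) = 8x8
Op 2 fold_left: fold axis v@4; visible region now rows[8,16) x cols[0,4) = 8x4
Op 3 fold_left: fold axis v@2; visible region now rows[8,16) x cols[0,2) = 8x2
Op 4 fold_up: fold axis h@12; visible region now rows[8,12) x cols[0,2) = 4x2
Op 5 cut(1, 0): punch at orig (9,0); cuts so far [(9, 0)]; region rows[8,12) x cols[0,2) = 4x2
Unfold 1 (reflect across h@12): 2 holes -> [(9, 0), (14, 0)]
Unfold 2 (reflect across v@2): 4 holes -> [(9, 0), (9, 3), (14, 0), (14, 3)]
Unfold 3 (reflect across v@4): 8 holes -> [(9, 0), (9, 3), (9, 4), (9, 7), (14, 0), (14, 3), (14, 4), (14, 7)]
Unfold 4 (reflect across h@8): 16 holes -> [(1, 0), (1, 3), (1, 4), (1, 7), (6, 0), (6, 3), (6, 4), (6, 7), (9, 0), (9, 3), (9, 4), (9, 7), (14, 0), (14, 3), (14, 4), (14, 7)]
Holes: [(1, 0), (1, 3), (1, 4), (1, 7), (6, 0), (6, 3), (6, 4), (6, 7), (9, 0), (9, 3), (9, 4), (9, 7), (14, 0), (14, 3), (14, 4), (14, 7)]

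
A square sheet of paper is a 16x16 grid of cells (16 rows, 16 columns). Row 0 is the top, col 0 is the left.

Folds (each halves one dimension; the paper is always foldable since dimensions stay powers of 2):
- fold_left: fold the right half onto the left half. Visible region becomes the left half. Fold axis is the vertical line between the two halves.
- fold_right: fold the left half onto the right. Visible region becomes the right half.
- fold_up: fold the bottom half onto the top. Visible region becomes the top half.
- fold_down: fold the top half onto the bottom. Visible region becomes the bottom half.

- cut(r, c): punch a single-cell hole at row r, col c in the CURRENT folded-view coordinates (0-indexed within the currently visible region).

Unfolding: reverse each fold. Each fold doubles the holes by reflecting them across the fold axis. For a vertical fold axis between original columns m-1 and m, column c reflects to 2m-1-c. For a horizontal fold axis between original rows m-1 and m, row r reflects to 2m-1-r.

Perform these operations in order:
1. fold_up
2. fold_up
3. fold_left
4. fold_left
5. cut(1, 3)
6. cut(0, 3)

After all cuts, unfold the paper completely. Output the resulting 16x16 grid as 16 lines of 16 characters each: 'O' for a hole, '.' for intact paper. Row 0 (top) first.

Op 1 fold_up: fold axis h@8; visible region now rows[0,8) x cols[0,16) = 8x16
Op 2 fold_up: fold axis h@4; visible region now rows[0,4) x cols[0,16) = 4x16
Op 3 fold_left: fold axis v@8; visible region now rows[0,4) x cols[0,8) = 4x8
Op 4 fold_left: fold axis v@4; visible region now rows[0,4) x cols[0,4) = 4x4
Op 5 cut(1, 3): punch at orig (1,3); cuts so far [(1, 3)]; region rows[0,4) x cols[0,4) = 4x4
Op 6 cut(0, 3): punch at orig (0,3); cuts so far [(0, 3), (1, 3)]; region rows[0,4) x cols[0,4) = 4x4
Unfold 1 (reflect across v@4): 4 holes -> [(0, 3), (0, 4), (1, 3), (1, 4)]
Unfold 2 (reflect across v@8): 8 holes -> [(0, 3), (0, 4), (0, 11), (0, 12), (1, 3), (1, 4), (1, 11), (1, 12)]
Unfold 3 (reflect across h@4): 16 holes -> [(0, 3), (0, 4), (0, 11), (0, 12), (1, 3), (1, 4), (1, 11), (1, 12), (6, 3), (6, 4), (6, 11), (6, 12), (7, 3), (7, 4), (7, 11), (7, 12)]
Unfold 4 (reflect across h@8): 32 holes -> [(0, 3), (0, 4), (0, 11), (0, 12), (1, 3), (1, 4), (1, 11), (1, 12), (6, 3), (6, 4), (6, 11), (6, 12), (7, 3), (7, 4), (7, 11), (7, 12), (8, 3), (8, 4), (8, 11), (8, 12), (9, 3), (9, 4), (9, 11), (9, 12), (14, 3), (14, 4), (14, 11), (14, 12), (15, 3), (15, 4), (15, 11), (15, 12)]

Answer: ...OO......OO...
...OO......OO...
................
................
................
................
...OO......OO...
...OO......OO...
...OO......OO...
...OO......OO...
................
................
................
................
...OO......OO...
...OO......OO...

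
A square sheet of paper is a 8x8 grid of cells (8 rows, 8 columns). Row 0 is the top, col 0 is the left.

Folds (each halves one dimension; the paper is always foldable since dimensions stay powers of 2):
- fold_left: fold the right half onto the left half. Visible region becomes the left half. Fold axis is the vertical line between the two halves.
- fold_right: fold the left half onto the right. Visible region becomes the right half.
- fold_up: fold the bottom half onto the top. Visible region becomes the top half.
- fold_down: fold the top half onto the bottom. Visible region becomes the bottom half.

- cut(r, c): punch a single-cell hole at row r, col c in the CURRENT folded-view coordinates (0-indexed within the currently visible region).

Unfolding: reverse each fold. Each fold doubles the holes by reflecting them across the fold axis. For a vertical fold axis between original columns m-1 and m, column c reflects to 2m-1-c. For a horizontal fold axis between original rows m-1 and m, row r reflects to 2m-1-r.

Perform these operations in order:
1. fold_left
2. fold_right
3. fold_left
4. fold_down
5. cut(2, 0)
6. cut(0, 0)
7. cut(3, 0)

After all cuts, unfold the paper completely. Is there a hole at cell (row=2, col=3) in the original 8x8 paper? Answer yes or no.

Answer: no

Derivation:
Op 1 fold_left: fold axis v@4; visible region now rows[0,8) x cols[0,4) = 8x4
Op 2 fold_right: fold axis v@2; visible region now rows[0,8) x cols[2,4) = 8x2
Op 3 fold_left: fold axis v@3; visible region now rows[0,8) x cols[2,3) = 8x1
Op 4 fold_down: fold axis h@4; visible region now rows[4,8) x cols[2,3) = 4x1
Op 5 cut(2, 0): punch at orig (6,2); cuts so far [(6, 2)]; region rows[4,8) x cols[2,3) = 4x1
Op 6 cut(0, 0): punch at orig (4,2); cuts so far [(4, 2), (6, 2)]; region rows[4,8) x cols[2,3) = 4x1
Op 7 cut(3, 0): punch at orig (7,2); cuts so far [(4, 2), (6, 2), (7, 2)]; region rows[4,8) x cols[2,3) = 4x1
Unfold 1 (reflect across h@4): 6 holes -> [(0, 2), (1, 2), (3, 2), (4, 2), (6, 2), (7, 2)]
Unfold 2 (reflect across v@3): 12 holes -> [(0, 2), (0, 3), (1, 2), (1, 3), (3, 2), (3, 3), (4, 2), (4, 3), (6, 2), (6, 3), (7, 2), (7, 3)]
Unfold 3 (reflect across v@2): 24 holes -> [(0, 0), (0, 1), (0, 2), (0, 3), (1, 0), (1, 1), (1, 2), (1, 3), (3, 0), (3, 1), (3, 2), (3, 3), (4, 0), (4, 1), (4, 2), (4, 3), (6, 0), (6, 1), (6, 2), (6, 3), (7, 0), (7, 1), (7, 2), (7, 3)]
Unfold 4 (reflect across v@4): 48 holes -> [(0, 0), (0, 1), (0, 2), (0, 3), (0, 4), (0, 5), (0, 6), (0, 7), (1, 0), (1, 1), (1, 2), (1, 3), (1, 4), (1, 5), (1, 6), (1, 7), (3, 0), (3, 1), (3, 2), (3, 3), (3, 4), (3, 5), (3, 6), (3, 7), (4, 0), (4, 1), (4, 2), (4, 3), (4, 4), (4, 5), (4, 6), (4, 7), (6, 0), (6, 1), (6, 2), (6, 3), (6, 4), (6, 5), (6, 6), (6, 7), (7, 0), (7, 1), (7, 2), (7, 3), (7, 4), (7, 5), (7, 6), (7, 7)]
Holes: [(0, 0), (0, 1), (0, 2), (0, 3), (0, 4), (0, 5), (0, 6), (0, 7), (1, 0), (1, 1), (1, 2), (1, 3), (1, 4), (1, 5), (1, 6), (1, 7), (3, 0), (3, 1), (3, 2), (3, 3), (3, 4), (3, 5), (3, 6), (3, 7), (4, 0), (4, 1), (4, 2), (4, 3), (4, 4), (4, 5), (4, 6), (4, 7), (6, 0), (6, 1), (6, 2), (6, 3), (6, 4), (6, 5), (6, 6), (6, 7), (7, 0), (7, 1), (7, 2), (7, 3), (7, 4), (7, 5), (7, 6), (7, 7)]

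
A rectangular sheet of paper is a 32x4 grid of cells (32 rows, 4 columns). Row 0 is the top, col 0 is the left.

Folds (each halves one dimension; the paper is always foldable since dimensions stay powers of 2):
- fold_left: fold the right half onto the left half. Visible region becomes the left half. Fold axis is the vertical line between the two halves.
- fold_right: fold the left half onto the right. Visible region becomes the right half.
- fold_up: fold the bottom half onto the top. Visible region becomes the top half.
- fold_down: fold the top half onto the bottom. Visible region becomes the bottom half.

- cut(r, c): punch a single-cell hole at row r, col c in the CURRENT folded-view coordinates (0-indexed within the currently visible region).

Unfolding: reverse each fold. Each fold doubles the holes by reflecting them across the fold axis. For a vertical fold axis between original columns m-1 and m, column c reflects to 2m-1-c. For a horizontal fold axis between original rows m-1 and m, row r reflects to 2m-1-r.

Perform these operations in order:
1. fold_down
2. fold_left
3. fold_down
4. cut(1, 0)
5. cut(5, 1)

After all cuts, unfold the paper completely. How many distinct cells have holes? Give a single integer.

Answer: 16

Derivation:
Op 1 fold_down: fold axis h@16; visible region now rows[16,32) x cols[0,4) = 16x4
Op 2 fold_left: fold axis v@2; visible region now rows[16,32) x cols[0,2) = 16x2
Op 3 fold_down: fold axis h@24; visible region now rows[24,32) x cols[0,2) = 8x2
Op 4 cut(1, 0): punch at orig (25,0); cuts so far [(25, 0)]; region rows[24,32) x cols[0,2) = 8x2
Op 5 cut(5, 1): punch at orig (29,1); cuts so far [(25, 0), (29, 1)]; region rows[24,32) x cols[0,2) = 8x2
Unfold 1 (reflect across h@24): 4 holes -> [(18, 1), (22, 0), (25, 0), (29, 1)]
Unfold 2 (reflect across v@2): 8 holes -> [(18, 1), (18, 2), (22, 0), (22, 3), (25, 0), (25, 3), (29, 1), (29, 2)]
Unfold 3 (reflect across h@16): 16 holes -> [(2, 1), (2, 2), (6, 0), (6, 3), (9, 0), (9, 3), (13, 1), (13, 2), (18, 1), (18, 2), (22, 0), (22, 3), (25, 0), (25, 3), (29, 1), (29, 2)]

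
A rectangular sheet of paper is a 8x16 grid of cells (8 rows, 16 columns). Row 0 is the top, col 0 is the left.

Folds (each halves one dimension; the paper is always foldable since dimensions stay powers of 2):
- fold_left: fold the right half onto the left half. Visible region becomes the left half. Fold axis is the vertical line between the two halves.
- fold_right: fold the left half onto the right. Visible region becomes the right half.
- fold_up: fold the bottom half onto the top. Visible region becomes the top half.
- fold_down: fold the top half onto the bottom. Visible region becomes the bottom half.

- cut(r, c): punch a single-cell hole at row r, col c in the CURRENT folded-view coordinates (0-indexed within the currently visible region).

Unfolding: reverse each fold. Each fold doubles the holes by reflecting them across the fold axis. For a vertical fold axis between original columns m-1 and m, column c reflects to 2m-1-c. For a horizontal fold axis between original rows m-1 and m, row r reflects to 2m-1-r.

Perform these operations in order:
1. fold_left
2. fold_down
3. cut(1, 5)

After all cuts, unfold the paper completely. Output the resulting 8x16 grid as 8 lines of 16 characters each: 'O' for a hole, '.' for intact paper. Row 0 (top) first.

Answer: ................
................
.....O....O.....
................
................
.....O....O.....
................
................

Derivation:
Op 1 fold_left: fold axis v@8; visible region now rows[0,8) x cols[0,8) = 8x8
Op 2 fold_down: fold axis h@4; visible region now rows[4,8) x cols[0,8) = 4x8
Op 3 cut(1, 5): punch at orig (5,5); cuts so far [(5, 5)]; region rows[4,8) x cols[0,8) = 4x8
Unfold 1 (reflect across h@4): 2 holes -> [(2, 5), (5, 5)]
Unfold 2 (reflect across v@8): 4 holes -> [(2, 5), (2, 10), (5, 5), (5, 10)]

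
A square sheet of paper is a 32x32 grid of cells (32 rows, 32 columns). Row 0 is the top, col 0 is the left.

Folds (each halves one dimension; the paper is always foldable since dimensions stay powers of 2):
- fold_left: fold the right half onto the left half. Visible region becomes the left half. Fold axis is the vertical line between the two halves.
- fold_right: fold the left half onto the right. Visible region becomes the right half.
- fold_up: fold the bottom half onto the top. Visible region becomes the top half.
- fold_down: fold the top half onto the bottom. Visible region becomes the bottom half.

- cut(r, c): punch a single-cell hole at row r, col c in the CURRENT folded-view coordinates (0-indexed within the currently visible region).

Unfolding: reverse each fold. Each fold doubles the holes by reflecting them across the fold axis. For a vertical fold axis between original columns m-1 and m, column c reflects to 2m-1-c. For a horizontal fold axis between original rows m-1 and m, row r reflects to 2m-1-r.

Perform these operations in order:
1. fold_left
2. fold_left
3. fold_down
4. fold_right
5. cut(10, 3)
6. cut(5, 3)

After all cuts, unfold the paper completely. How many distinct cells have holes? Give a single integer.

Answer: 32

Derivation:
Op 1 fold_left: fold axis v@16; visible region now rows[0,32) x cols[0,16) = 32x16
Op 2 fold_left: fold axis v@8; visible region now rows[0,32) x cols[0,8) = 32x8
Op 3 fold_down: fold axis h@16; visible region now rows[16,32) x cols[0,8) = 16x8
Op 4 fold_right: fold axis v@4; visible region now rows[16,32) x cols[4,8) = 16x4
Op 5 cut(10, 3): punch at orig (26,7); cuts so far [(26, 7)]; region rows[16,32) x cols[4,8) = 16x4
Op 6 cut(5, 3): punch at orig (21,7); cuts so far [(21, 7), (26, 7)]; region rows[16,32) x cols[4,8) = 16x4
Unfold 1 (reflect across v@4): 4 holes -> [(21, 0), (21, 7), (26, 0), (26, 7)]
Unfold 2 (reflect across h@16): 8 holes -> [(5, 0), (5, 7), (10, 0), (10, 7), (21, 0), (21, 7), (26, 0), (26, 7)]
Unfold 3 (reflect across v@8): 16 holes -> [(5, 0), (5, 7), (5, 8), (5, 15), (10, 0), (10, 7), (10, 8), (10, 15), (21, 0), (21, 7), (21, 8), (21, 15), (26, 0), (26, 7), (26, 8), (26, 15)]
Unfold 4 (reflect across v@16): 32 holes -> [(5, 0), (5, 7), (5, 8), (5, 15), (5, 16), (5, 23), (5, 24), (5, 31), (10, 0), (10, 7), (10, 8), (10, 15), (10, 16), (10, 23), (10, 24), (10, 31), (21, 0), (21, 7), (21, 8), (21, 15), (21, 16), (21, 23), (21, 24), (21, 31), (26, 0), (26, 7), (26, 8), (26, 15), (26, 16), (26, 23), (26, 24), (26, 31)]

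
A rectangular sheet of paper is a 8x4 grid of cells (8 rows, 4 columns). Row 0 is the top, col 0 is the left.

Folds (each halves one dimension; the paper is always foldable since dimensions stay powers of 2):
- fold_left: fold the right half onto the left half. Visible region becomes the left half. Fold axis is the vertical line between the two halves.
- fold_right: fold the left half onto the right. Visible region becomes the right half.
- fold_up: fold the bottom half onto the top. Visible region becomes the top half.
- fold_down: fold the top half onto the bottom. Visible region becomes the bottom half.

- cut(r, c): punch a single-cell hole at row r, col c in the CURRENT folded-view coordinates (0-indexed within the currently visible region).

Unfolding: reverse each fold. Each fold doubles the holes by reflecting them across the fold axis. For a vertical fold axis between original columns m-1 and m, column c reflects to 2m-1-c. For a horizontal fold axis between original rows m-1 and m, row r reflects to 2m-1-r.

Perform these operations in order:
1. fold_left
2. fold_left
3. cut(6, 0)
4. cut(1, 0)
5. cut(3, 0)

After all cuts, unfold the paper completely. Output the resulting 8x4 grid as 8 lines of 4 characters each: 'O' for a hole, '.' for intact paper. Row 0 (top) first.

Op 1 fold_left: fold axis v@2; visible region now rows[0,8) x cols[0,2) = 8x2
Op 2 fold_left: fold axis v@1; visible region now rows[0,8) x cols[0,1) = 8x1
Op 3 cut(6, 0): punch at orig (6,0); cuts so far [(6, 0)]; region rows[0,8) x cols[0,1) = 8x1
Op 4 cut(1, 0): punch at orig (1,0); cuts so far [(1, 0), (6, 0)]; region rows[0,8) x cols[0,1) = 8x1
Op 5 cut(3, 0): punch at orig (3,0); cuts so far [(1, 0), (3, 0), (6, 0)]; region rows[0,8) x cols[0,1) = 8x1
Unfold 1 (reflect across v@1): 6 holes -> [(1, 0), (1, 1), (3, 0), (3, 1), (6, 0), (6, 1)]
Unfold 2 (reflect across v@2): 12 holes -> [(1, 0), (1, 1), (1, 2), (1, 3), (3, 0), (3, 1), (3, 2), (3, 3), (6, 0), (6, 1), (6, 2), (6, 3)]

Answer: ....
OOOO
....
OOOO
....
....
OOOO
....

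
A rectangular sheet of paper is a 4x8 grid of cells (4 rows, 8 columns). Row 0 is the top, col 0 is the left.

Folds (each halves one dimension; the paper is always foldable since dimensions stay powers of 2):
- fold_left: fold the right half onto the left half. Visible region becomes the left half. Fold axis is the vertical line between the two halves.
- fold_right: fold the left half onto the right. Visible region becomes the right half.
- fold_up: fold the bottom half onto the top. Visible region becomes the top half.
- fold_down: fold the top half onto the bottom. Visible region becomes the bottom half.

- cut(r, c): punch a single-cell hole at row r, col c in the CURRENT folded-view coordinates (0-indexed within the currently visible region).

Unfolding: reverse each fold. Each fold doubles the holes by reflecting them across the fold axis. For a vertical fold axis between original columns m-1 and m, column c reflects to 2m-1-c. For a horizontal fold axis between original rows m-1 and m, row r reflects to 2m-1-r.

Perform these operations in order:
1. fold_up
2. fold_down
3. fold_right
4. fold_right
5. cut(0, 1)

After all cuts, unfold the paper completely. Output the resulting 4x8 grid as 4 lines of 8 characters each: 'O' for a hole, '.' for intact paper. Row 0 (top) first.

Answer: O..OO..O
O..OO..O
O..OO..O
O..OO..O

Derivation:
Op 1 fold_up: fold axis h@2; visible region now rows[0,2) x cols[0,8) = 2x8
Op 2 fold_down: fold axis h@1; visible region now rows[1,2) x cols[0,8) = 1x8
Op 3 fold_right: fold axis v@4; visible region now rows[1,2) x cols[4,8) = 1x4
Op 4 fold_right: fold axis v@6; visible region now rows[1,2) x cols[6,8) = 1x2
Op 5 cut(0, 1): punch at orig (1,7); cuts so far [(1, 7)]; region rows[1,2) x cols[6,8) = 1x2
Unfold 1 (reflect across v@6): 2 holes -> [(1, 4), (1, 7)]
Unfold 2 (reflect across v@4): 4 holes -> [(1, 0), (1, 3), (1, 4), (1, 7)]
Unfold 3 (reflect across h@1): 8 holes -> [(0, 0), (0, 3), (0, 4), (0, 7), (1, 0), (1, 3), (1, 4), (1, 7)]
Unfold 4 (reflect across h@2): 16 holes -> [(0, 0), (0, 3), (0, 4), (0, 7), (1, 0), (1, 3), (1, 4), (1, 7), (2, 0), (2, 3), (2, 4), (2, 7), (3, 0), (3, 3), (3, 4), (3, 7)]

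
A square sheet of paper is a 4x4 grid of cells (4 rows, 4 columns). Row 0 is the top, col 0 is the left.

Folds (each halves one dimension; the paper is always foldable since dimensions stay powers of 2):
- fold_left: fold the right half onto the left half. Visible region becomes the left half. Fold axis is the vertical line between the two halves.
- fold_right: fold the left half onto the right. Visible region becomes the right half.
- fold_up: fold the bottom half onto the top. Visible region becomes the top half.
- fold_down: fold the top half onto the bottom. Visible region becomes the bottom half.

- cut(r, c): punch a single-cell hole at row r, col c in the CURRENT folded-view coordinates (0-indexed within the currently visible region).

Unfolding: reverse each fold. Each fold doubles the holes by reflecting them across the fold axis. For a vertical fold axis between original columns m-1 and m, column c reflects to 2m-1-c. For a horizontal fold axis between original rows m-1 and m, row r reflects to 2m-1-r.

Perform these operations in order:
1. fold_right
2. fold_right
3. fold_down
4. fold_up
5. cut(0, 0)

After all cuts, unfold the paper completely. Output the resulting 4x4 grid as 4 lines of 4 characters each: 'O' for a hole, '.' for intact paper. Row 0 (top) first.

Answer: OOOO
OOOO
OOOO
OOOO

Derivation:
Op 1 fold_right: fold axis v@2; visible region now rows[0,4) x cols[2,4) = 4x2
Op 2 fold_right: fold axis v@3; visible region now rows[0,4) x cols[3,4) = 4x1
Op 3 fold_down: fold axis h@2; visible region now rows[2,4) x cols[3,4) = 2x1
Op 4 fold_up: fold axis h@3; visible region now rows[2,3) x cols[3,4) = 1x1
Op 5 cut(0, 0): punch at orig (2,3); cuts so far [(2, 3)]; region rows[2,3) x cols[3,4) = 1x1
Unfold 1 (reflect across h@3): 2 holes -> [(2, 3), (3, 3)]
Unfold 2 (reflect across h@2): 4 holes -> [(0, 3), (1, 3), (2, 3), (3, 3)]
Unfold 3 (reflect across v@3): 8 holes -> [(0, 2), (0, 3), (1, 2), (1, 3), (2, 2), (2, 3), (3, 2), (3, 3)]
Unfold 4 (reflect across v@2): 16 holes -> [(0, 0), (0, 1), (0, 2), (0, 3), (1, 0), (1, 1), (1, 2), (1, 3), (2, 0), (2, 1), (2, 2), (2, 3), (3, 0), (3, 1), (3, 2), (3, 3)]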